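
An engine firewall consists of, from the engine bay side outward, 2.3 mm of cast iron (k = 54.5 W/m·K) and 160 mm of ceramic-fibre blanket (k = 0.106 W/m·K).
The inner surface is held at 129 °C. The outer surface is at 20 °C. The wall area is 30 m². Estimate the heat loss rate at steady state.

Q ≈ 2170 W

Thermal resistances in series:
R_cast iron = L/(kA) = 0.0023/(54.5×30) = 1.407×10^-6 K/W
R_ceramic-fibre blanket = L/(kA) = 0.16/(0.106×30) = 0.05031 K/W
R_total = 0.05032 K/W
Q = ΔT / R_total = 109 / 0.05032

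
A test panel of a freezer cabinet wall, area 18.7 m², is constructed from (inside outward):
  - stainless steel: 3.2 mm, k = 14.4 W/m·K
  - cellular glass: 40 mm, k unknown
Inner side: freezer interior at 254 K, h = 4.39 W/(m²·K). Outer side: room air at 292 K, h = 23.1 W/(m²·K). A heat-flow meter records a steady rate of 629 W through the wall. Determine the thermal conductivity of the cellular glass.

Series thermal resistances:
R_inner film = 1/(h_i·A) = 1/(4.39×18.7) = 0.01218 K/W
R_stainless steel = L/(kA) = 0.0032/(14.4×18.7) = 1.188×10^-5 K/W
R_outer film = 1/(h_o·A) = 1/(23.1×18.7) = 0.002315 K/W
Sum of known resistances R_other = 0.01451 K/W
Total R = ΔT/Q = 38/629 = 0.06041 K/W
R_cellular glass = R_total − R_other = 0.04591 K/W
k = L/(R·A) = 0.04/(0.04591×18.7)

k ≈ 0.0466 W/(m·K)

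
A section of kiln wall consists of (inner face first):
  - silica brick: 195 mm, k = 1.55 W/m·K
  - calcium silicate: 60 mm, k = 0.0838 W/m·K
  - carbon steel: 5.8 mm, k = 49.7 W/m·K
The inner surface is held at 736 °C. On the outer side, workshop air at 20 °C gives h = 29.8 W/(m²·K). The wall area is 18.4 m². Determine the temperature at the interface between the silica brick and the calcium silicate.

T ≈ 633 °C

Treating each layer as a thermal resistance in series:
R_silica brick = L/(kA) = 0.195/(1.55×18.4) = 0.006837 K/W
R_calcium silicate = L/(kA) = 0.06/(0.0838×18.4) = 0.03891 K/W
R_carbon steel = L/(kA) = 0.0058/(49.7×18.4) = 6.342×10^-6 K/W
R_outer film = 1/(h_o·A) = 1/(29.8×18.4) = 0.001824 K/W
R_total = 0.04758 K/W;  Q = ΔT/R_total = 716/0.04758 = 15050 W
T_interface = T_inner − Q·ΣR(inner→interface) = 736 − 15000×0.006837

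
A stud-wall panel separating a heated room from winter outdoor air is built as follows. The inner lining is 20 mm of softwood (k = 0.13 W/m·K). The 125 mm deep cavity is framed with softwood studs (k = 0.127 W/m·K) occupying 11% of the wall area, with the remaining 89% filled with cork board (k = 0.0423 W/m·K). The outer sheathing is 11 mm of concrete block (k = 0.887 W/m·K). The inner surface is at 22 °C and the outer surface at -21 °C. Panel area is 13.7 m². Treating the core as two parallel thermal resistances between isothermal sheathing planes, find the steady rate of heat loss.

Q ≈ 228 W

Sheathing layers in series; stud and cavity paths in parallel between them.
R_inner = 0.02/(0.13×13.7) = 0.01123 K/W
R_stud  = 0.125/(0.127×0.11×13.7) = 0.6531 K/W
R_cav   = 0.125/(0.0423×0.89×13.7) = 0.2424 K/W
1/R_core = 1/R_stud + 1/R_cav → R_core = 0.1768 K/W
R_outer = 0.011/(0.887×13.7) = 9.052×10^-4 K/W
R_total = 0.1889 K/W
Q = ΔT/R_total = 43/0.1889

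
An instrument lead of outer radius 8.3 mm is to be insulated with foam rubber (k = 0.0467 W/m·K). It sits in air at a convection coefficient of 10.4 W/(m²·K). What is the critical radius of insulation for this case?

r_cr ≈ 4.49 mm

For a cylinder r_cr = k/h = 0.0467/10.4
r_cr = 4.49 mm; since the bare radius (8.3 mm) is above r_cr, any added insulation will reduce heat loss.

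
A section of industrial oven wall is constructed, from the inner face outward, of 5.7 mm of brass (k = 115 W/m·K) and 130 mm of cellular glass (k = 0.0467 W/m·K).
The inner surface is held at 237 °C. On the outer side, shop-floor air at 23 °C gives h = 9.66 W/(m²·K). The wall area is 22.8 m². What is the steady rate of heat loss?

Q ≈ 1690 W

Series thermal resistances:
R_brass = L/(kA) = 0.0057/(115×22.8) = 2.174×10^-6 K/W
R_cellular glass = L/(kA) = 0.13/(0.0467×22.8) = 0.1221 K/W
R_outer film = 1/(h_o·A) = 1/(9.66×22.8) = 0.00454 K/W
R_total = 0.1266 K/W
Q = ΔT / R_total = 214 / 0.1266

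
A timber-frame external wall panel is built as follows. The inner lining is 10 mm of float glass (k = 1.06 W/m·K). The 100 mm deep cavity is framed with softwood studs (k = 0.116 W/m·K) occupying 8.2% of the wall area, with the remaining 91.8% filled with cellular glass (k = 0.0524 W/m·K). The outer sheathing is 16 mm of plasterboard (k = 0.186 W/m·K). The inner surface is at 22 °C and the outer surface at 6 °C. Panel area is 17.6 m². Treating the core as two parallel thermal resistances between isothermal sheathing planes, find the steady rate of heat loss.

Q ≈ 154 W

Sheathing layers in series; stud and cavity paths in parallel between them.
R_inner = 0.01/(1.06×17.6) = 5.36×10^-4 K/W
R_stud  = 0.1/(0.116×0.082×17.6) = 0.5973 K/W
R_cav   = 0.1/(0.0524×0.918×17.6) = 0.1181 K/W
1/R_core = 1/R_stud + 1/R_cav → R_core = 0.09862 K/W
R_outer = 0.016/(0.186×17.6) = 0.004888 K/W
R_total = 0.104 K/W
Q = ΔT/R_total = 16/0.104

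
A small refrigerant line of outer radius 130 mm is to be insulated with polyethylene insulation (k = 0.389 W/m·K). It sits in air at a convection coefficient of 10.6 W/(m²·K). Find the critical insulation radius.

For a cylinder r_cr = k/h = 0.389/10.6
r_cr = 36.7 mm; since the bare radius (130 mm) is above r_cr, any added insulation will reduce heat loss.

r_cr ≈ 36.7 mm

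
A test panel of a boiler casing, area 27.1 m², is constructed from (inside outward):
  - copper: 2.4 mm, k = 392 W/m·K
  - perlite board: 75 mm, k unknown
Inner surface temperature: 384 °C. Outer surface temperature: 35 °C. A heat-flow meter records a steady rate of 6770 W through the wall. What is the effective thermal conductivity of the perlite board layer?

Using the resistance-network approach (series):
R_copper = L/(kA) = 0.0024/(392×27.1) = 2.259×10^-7 K/W
Sum of known resistances R_other = 2.259×10^-7 K/W
Total R = ΔT/Q = 349/6770 = 0.05155 K/W
R_perlite board = R_total − R_other = 0.05155 K/W
k = L/(R·A) = 0.075/(0.05155×27.1)

k ≈ 0.0537 W/(m·K)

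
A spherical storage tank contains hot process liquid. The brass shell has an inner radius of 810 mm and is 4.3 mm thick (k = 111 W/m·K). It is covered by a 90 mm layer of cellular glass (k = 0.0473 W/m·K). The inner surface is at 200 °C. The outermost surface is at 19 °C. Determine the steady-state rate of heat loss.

Q ≈ 880 W

Radial (spherical) resistances in series:
R_brass shell = (1/0.81 − 1/0.8143)/(4π×111) = 4.674×10^-6 K/W
R_cellular glass = (1/0.8143 − 1/0.9043)/(4π×0.0473) = 0.2056 K/W
R_total = 0.2056 K/W
Q = ΔT/R_total = 181/0.2056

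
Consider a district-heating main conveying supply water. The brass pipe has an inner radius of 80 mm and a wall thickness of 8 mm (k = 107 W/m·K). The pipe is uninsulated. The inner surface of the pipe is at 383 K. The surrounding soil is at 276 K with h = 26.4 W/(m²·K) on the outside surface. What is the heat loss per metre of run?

For a radial system each layer contributes R = ln(r_out/r_in)/(2πkL); films add R = 1/(hA).
R_brass pipe wall = ln(88/80)/(2π×107×1) = 1.418×10^-4 K/W
R_outer film = 1/(h_o·2πr_oL) = 1/(26.4×2π×0.088×1) = 0.06851 K/W
R_total = 0.06865 K/W
Q = ΔT/R_total = 107/0.06865

q′ ≈ 1560 W/m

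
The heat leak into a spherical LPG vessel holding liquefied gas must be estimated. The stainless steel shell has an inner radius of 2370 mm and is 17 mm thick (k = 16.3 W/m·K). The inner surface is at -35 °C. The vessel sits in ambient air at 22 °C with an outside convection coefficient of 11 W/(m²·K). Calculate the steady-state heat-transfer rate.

Radial (spherical) resistances in series:
R_stainless steel shell = (1/2.37 − 1/2.387)/(4π×16.3) = 1.467×10^-5 K/W
R_outer film = 1/(h·4πr_o²) = 1/(11×4π×2.387²) = 0.00127 K/W
R_total = 0.001284 K/W
Q = ΔT/R_total = 57/0.001284

Q ≈ 44400 W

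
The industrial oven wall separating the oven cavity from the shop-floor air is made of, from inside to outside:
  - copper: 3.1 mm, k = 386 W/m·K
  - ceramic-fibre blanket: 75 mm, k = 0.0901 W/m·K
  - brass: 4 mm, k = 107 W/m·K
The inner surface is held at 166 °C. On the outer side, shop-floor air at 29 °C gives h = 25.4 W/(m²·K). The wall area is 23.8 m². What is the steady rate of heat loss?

Q ≈ 3740 W

Using the resistance-network approach (series):
R_copper = L/(kA) = 0.0031/(386×23.8) = 3.374×10^-7 K/W
R_ceramic-fibre blanket = L/(kA) = 0.075/(0.0901×23.8) = 0.03498 K/W
R_brass = L/(kA) = 0.004/(107×23.8) = 1.571×10^-6 K/W
R_outer film = 1/(h_o·A) = 1/(25.4×23.8) = 0.001654 K/W
R_total = 0.03663 K/W
Q = ΔT / R_total = 137 / 0.03663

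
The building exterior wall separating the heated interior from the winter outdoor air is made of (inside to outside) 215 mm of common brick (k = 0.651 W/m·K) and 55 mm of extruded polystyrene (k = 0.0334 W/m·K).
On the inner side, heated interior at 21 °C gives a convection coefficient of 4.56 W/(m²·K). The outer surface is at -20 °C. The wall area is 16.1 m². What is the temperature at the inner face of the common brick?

Using the resistance-network approach (series):
R_inner film = 1/(h_i·A) = 1/(4.56×16.1) = 0.01362 K/W
R_common brick = L/(kA) = 0.215/(0.651×16.1) = 0.02051 K/W
R_extruded polystyrene = L/(kA) = 0.055/(0.0334×16.1) = 0.1023 K/W
R_total = 0.1364 K/W;  Q = ΔT/R_total = 41/0.1364 = 300.6 W
T_interface = T_inner − Q·ΣR(inner→interface) = 21 − 301×0.01362

T ≈ 16.9 °C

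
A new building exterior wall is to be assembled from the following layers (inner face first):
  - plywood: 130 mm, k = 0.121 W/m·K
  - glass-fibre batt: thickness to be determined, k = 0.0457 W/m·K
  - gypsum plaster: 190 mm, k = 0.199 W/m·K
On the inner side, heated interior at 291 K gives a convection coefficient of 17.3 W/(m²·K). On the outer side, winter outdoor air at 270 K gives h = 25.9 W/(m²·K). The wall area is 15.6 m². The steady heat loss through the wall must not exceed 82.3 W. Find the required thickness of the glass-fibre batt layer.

Series thermal resistances:
R_inner film = 1/(h_i·A) = 1/(17.3×15.6) = 0.003705 K/W
R_plywood = L/(kA) = 0.13/(0.121×15.6) = 0.06887 K/W
R_gypsum plaster = L/(kA) = 0.19/(0.199×15.6) = 0.0612 K/W
R_outer film = 1/(h_o·A) = 1/(25.9×15.6) = 0.002475 K/W
Sum of the known resistances R_other = 0.1363 K/W
Required total resistance R_tot = ΔT/Q_allow = 21/82.3 = 0.2552 K/W
R_glass-fibre batt = R_tot − R_other = 0.1189 K/W
L = R·k·A = 0.1189×0.0457×15.6

L ≈ 84.8 mm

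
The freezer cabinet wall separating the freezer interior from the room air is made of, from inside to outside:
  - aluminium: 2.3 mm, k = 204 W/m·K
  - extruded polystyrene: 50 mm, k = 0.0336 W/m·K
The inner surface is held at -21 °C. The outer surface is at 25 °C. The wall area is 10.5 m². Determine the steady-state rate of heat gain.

Using the resistance-network approach (series):
R_aluminium = L/(kA) = 0.0023/(204×10.5) = 1.074×10^-6 K/W
R_extruded polystyrene = L/(kA) = 0.05/(0.0336×10.5) = 0.1417 K/W
R_total = 0.1417 K/W
Q = ΔT / R_total = 46 / 0.1417

Q ≈ 325 W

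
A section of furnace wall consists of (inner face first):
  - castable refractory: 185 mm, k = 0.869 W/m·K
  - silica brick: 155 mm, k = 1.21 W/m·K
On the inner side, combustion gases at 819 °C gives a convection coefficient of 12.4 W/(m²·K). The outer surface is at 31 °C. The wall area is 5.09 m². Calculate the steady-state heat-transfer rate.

Treating each layer as a thermal resistance in series:
R_inner film = 1/(h_i·A) = 1/(12.4×5.09) = 0.01584 K/W
R_castable refractory = L/(kA) = 0.185/(0.869×5.09) = 0.04182 K/W
R_silica brick = L/(kA) = 0.155/(1.21×5.09) = 0.02517 K/W
R_total = 0.08284 K/W
Q = ΔT / R_total = 788 / 0.08284

Q ≈ 9510 W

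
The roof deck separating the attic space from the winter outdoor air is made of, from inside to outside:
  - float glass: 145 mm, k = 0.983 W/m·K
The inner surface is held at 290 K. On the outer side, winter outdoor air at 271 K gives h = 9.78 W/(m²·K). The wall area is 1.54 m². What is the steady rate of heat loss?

Model the wall as resistances in series:
R_float glass = L/(kA) = 0.145/(0.983×1.54) = 0.09578 K/W
R_outer film = 1/(h_o·A) = 1/(9.78×1.54) = 0.0664 K/W
R_total = 0.1622 K/W
Q = ΔT / R_total = 19 / 0.1622

Q ≈ 117 W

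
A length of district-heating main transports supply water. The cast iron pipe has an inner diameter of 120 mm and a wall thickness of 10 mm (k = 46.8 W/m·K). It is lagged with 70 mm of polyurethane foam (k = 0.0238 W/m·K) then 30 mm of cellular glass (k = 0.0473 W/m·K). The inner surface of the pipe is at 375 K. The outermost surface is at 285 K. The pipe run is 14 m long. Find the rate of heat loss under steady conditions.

Q ≈ 238 W

Cylindrical conduction, so R = ln(r₂/r₁)/(2πkL) per layer, in series:
R_cast iron pipe wall = ln(70/60)/(2π×46.8×14) = 3.744×10^-5 K/W
R_polyurethane foam = ln(140/70)/(2π×0.0238×14) = 0.3311 K/W
R_cellular glass = ln(170/140)/(2π×0.0473×14) = 0.04666 K/W
R_total = 0.3778 K/W
Q = ΔT/R_total = 90/0.3778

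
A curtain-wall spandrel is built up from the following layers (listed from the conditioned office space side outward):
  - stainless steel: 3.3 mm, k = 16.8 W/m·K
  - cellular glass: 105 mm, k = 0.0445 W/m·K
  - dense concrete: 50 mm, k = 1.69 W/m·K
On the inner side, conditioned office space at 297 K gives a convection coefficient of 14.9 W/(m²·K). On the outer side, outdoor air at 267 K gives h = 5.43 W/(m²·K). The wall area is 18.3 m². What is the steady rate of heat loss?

Series thermal resistances:
R_inner film = 1/(h_i·A) = 1/(14.9×18.3) = 0.003667 K/W
R_stainless steel = L/(kA) = 0.0033/(16.8×18.3) = 1.073×10^-5 K/W
R_cellular glass = L/(kA) = 0.105/(0.0445×18.3) = 0.1289 K/W
R_dense concrete = L/(kA) = 0.05/(1.69×18.3) = 0.001617 K/W
R_outer film = 1/(h_o·A) = 1/(5.43×18.3) = 0.01006 K/W
R_total = 0.1443 K/W
Q = ΔT / R_total = 30 / 0.1443

Q ≈ 208 W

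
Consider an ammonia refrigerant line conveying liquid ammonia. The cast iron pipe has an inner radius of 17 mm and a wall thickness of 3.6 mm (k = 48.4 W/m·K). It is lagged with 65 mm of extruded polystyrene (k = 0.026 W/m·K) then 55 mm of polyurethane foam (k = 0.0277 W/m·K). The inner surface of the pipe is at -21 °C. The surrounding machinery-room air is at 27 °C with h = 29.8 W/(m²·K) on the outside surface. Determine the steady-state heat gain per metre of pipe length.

Treating each annulus and film as a series resistance:
R_cast iron pipe wall = ln(20.6/17)/(2π×48.4×1) = 6.316×10^-4 K/W
R_extruded polystyrene = ln(85.6/20.6)/(2π×0.026×1) = 8.719 K/W
R_polyurethane foam = ln(140.6/85.6)/(2π×0.0277×1) = 2.851 K/W
R_outer film = 1/(h_o·2πr_oL) = 1/(29.8×2π×0.1406×1) = 0.03799 K/W
R_total = 11.61 K/W
Q = ΔT/R_total = 48/11.61

q′ ≈ 4.13 W/m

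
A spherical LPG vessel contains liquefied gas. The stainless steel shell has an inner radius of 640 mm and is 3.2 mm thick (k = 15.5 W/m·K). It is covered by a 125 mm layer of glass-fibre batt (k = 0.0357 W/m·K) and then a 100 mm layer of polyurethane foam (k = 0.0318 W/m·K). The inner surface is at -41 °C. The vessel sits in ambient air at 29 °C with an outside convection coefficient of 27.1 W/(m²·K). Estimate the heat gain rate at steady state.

Spherical conduction: R = (1/r_in − 1/r_out)/(4πk) per layer; series-sum.
R_stainless steel shell = (1/0.64 − 1/0.6432)/(4π×15.5) = 3.991×10^-5 K/W
R_glass-fibre batt = (1/0.6432 − 1/0.7682)/(4π×0.0357) = 0.5639 K/W
R_polyurethane foam = (1/0.7682 − 1/0.8682)/(4π×0.0318) = 0.3752 K/W
R_outer film = 1/(h·4πr_o²) = 1/(27.1×4π×0.8682²) = 0.003896 K/W
R_total = 0.9431 K/W
Q = ΔT/R_total = 70/0.9431

Q ≈ 74.2 W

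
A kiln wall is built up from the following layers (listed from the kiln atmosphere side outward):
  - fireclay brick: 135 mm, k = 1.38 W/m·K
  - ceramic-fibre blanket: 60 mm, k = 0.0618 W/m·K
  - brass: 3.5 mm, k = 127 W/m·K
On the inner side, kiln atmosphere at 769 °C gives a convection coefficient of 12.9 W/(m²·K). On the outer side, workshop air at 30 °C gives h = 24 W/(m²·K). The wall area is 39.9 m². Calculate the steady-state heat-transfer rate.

Q ≈ 24800 W

Model the wall as resistances in series:
R_inner film = 1/(h_i·A) = 1/(12.9×39.9) = 0.001943 K/W
R_fireclay brick = L/(kA) = 0.135/(1.38×39.9) = 0.002452 K/W
R_ceramic-fibre blanket = L/(kA) = 0.06/(0.0618×39.9) = 0.02433 K/W
R_brass = L/(kA) = 0.0035/(127×39.9) = 6.907×10^-7 K/W
R_outer film = 1/(h_o·A) = 1/(24×39.9) = 0.001044 K/W
R_total = 0.02977 K/W
Q = ΔT / R_total = 739 / 0.02977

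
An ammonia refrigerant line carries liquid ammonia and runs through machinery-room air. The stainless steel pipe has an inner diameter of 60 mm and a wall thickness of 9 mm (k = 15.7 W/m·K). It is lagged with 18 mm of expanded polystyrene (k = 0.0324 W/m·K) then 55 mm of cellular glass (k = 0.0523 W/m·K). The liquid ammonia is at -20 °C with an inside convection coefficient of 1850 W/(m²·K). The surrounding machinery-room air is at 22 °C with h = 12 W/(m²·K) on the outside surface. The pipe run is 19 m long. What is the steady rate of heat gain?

For a radial system each layer contributes R = ln(r_out/r_in)/(2πkL); films add R = 1/(hA).
R_inner film = 1/(h_i·2πr₁L) = 1/(1850×2π×0.03×19) = 1.509×10^-4 K/W
R_stainless steel pipe wall = ln(39/30)/(2π×15.7×19) = 1.4×10^-4 K/W
R_expanded polystyrene = ln(57/39)/(2π×0.0324×19) = 0.09811 K/W
R_cellular glass = ln(112/57)/(2π×0.0523×19) = 0.1082 K/W
R_outer film = 1/(h_o·2πr_oL) = 1/(12×2π×0.112×19) = 0.006233 K/W
R_total = 0.2128 K/W
Q = ΔT/R_total = 42/0.2128

Q ≈ 197 W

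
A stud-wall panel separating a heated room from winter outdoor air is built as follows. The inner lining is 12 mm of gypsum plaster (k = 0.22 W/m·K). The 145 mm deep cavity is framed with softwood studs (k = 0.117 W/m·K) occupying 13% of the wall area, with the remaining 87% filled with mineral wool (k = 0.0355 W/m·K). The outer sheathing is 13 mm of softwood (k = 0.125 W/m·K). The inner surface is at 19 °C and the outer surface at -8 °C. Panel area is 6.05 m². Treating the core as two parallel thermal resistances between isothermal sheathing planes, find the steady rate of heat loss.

Sheathing layers in series; stud and cavity paths in parallel between them.
R_inner = 0.012/(0.22×6.05) = 0.009016 K/W
R_stud  = 0.145/(0.117×0.13×6.05) = 1.576 K/W
R_cav   = 0.145/(0.0355×0.87×6.05) = 0.776 K/W
1/R_core = 1/R_stud + 1/R_cav → R_core = 0.5199 K/W
R_outer = 0.013/(0.125×6.05) = 0.01719 K/W
R_total = 0.5462 K/W
Q = ΔT/R_total = 27/0.5462

Q ≈ 49.4 W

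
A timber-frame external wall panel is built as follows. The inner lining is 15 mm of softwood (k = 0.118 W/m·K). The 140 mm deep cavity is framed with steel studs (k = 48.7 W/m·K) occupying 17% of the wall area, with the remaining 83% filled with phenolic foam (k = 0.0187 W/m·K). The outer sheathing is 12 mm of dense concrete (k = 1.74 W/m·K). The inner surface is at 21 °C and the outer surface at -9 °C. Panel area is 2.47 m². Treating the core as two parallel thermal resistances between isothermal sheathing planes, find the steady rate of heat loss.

Sheathing layers in series; stud and cavity paths in parallel between them.
R_inner = 0.015/(0.118×2.47) = 0.05147 K/W
R_stud  = 0.14/(48.7×0.17×2.47) = 0.006846 K/W
R_cav   = 0.14/(0.0187×0.83×2.47) = 3.652 K/W
1/R_core = 1/R_stud + 1/R_cav → R_core = 0.006833 K/W
R_outer = 0.012/(1.74×2.47) = 0.002792 K/W
R_total = 0.06109 K/W
Q = ΔT/R_total = 30/0.06109

Q ≈ 491 W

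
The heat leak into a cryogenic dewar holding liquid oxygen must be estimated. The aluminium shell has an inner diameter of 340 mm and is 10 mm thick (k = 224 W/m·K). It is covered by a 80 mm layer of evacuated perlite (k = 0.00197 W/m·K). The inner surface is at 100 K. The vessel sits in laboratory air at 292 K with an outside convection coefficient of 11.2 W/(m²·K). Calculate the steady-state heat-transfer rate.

Each spherical layer contributes R = (1/r_i − 1/r_o)/(4πk):
R_aluminium shell = (1/0.17 − 1/0.18)/(4π×224) = 1.161×10^-4 K/W
R_evacuated perlite = (1/0.18 − 1/0.26)/(4π×0.00197) = 69.05 K/W
R_outer film = 1/(h·4πr_o²) = 1/(11.2×4π×0.26²) = 0.1051 K/W
R_total = 69.16 K/W
Q = ΔT/R_total = 192/69.16

Q ≈ 2.78 W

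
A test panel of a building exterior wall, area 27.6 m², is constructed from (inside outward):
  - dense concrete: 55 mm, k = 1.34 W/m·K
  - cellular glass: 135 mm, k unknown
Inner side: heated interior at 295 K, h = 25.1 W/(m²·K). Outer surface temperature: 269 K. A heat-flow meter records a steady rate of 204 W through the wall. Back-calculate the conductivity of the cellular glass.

Thermal resistances in series:
R_inner film = 1/(h_i·A) = 1/(25.1×27.6) = 0.001444 K/W
R_dense concrete = L/(kA) = 0.055/(1.34×27.6) = 0.001487 K/W
Sum of known resistances R_other = 0.002931 K/W
Total R = ΔT/Q = 26/204 = 0.1275 K/W
R_cellular glass = R_total − R_other = 0.1245 K/W
k = L/(R·A) = 0.135/(0.1245×27.6)

k ≈ 0.0393 W/(m·K)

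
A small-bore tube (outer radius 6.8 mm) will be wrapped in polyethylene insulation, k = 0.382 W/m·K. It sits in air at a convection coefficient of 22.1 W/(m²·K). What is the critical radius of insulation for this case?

r_cr ≈ 17.3 mm

For a cylinder r_cr = k/h = 0.382/22.1
r_cr = 17.3 mm; since the bare radius (6.8 mm) is below r_cr, adding a thin layer of insulation will *increase* heat loss.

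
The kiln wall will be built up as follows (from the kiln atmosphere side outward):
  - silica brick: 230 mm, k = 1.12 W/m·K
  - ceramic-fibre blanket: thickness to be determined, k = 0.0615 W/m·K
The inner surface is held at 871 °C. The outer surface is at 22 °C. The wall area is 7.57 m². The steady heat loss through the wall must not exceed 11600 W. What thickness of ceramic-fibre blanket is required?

Thermal resistances in series:
R_silica brick = L/(kA) = 0.23/(1.12×7.57) = 0.02713 K/W
Sum of the known resistances R_other = 0.02713 K/W
Required total resistance R_tot = ΔT/Q_allow = 849/11600 = 0.07319 K/W
R_ceramic-fibre blanket = R_tot − R_other = 0.04606 K/W
L = R·k·A = 0.04606×0.0615×7.57

L ≈ 21.4 mm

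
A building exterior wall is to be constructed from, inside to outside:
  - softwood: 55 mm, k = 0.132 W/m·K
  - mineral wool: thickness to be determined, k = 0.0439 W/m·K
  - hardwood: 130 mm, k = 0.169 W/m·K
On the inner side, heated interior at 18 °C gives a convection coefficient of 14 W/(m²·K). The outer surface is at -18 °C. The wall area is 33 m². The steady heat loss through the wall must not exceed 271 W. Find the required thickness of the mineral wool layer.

Treating each layer as a thermal resistance in series:
R_inner film = 1/(h_i·A) = 1/(14×33) = 0.002165 K/W
R_softwood = L/(kA) = 0.055/(0.132×33) = 0.01263 K/W
R_hardwood = L/(kA) = 0.13/(0.169×33) = 0.02331 K/W
Sum of the known resistances R_other = 0.0381 K/W
Required total resistance R_tot = ΔT/Q_allow = 36/271 = 0.1328 K/W
R_mineral wool = R_tot − R_other = 0.09474 K/W
L = R·k·A = 0.09474×0.0439×33

L ≈ 137 mm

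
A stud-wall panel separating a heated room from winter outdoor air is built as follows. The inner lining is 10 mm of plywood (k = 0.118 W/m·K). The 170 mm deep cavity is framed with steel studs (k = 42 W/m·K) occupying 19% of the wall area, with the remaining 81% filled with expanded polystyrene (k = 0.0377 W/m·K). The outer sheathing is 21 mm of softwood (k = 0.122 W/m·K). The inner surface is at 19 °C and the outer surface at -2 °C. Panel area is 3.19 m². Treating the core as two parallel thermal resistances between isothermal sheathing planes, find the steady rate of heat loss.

Q ≈ 241 W

Sheathing layers in series; stud and cavity paths in parallel between them.
R_inner = 0.01/(0.118×3.19) = 0.02657 K/W
R_stud  = 0.17/(42×0.19×3.19) = 0.006678 K/W
R_cav   = 0.17/(0.0377×0.81×3.19) = 1.745 K/W
1/R_core = 1/R_stud + 1/R_cav → R_core = 0.006653 K/W
R_outer = 0.021/(0.122×3.19) = 0.05396 K/W
R_total = 0.08718 K/W
Q = ΔT/R_total = 21/0.08718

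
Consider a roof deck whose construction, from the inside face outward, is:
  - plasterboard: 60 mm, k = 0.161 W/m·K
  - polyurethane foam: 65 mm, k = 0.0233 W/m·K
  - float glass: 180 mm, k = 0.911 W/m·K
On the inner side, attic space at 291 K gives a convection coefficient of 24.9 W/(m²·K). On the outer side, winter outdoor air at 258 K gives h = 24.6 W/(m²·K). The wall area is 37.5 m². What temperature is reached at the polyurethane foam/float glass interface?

Treating each layer as a thermal resistance in series:
R_inner film = 1/(h_i·A) = 1/(24.9×37.5) = 0.001071 K/W
R_plasterboard = L/(kA) = 0.06/(0.161×37.5) = 0.009938 K/W
R_polyurethane foam = L/(kA) = 0.065/(0.0233×37.5) = 0.07439 K/W
R_float glass = L/(kA) = 0.18/(0.911×37.5) = 0.005269 K/W
R_outer film = 1/(h_o·A) = 1/(24.6×37.5) = 0.001084 K/W
R_total = 0.09175 K/W;  Q = ΔT/R_total = 33/0.09175 = 359.7 W
T_interface = T_inner − Q·ΣR(inner→interface) = 291 − 360×0.0854

T ≈ 260 K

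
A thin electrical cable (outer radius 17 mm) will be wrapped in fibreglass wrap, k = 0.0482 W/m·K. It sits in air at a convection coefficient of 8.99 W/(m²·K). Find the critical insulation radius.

r_cr ≈ 5.36 mm

For a cylinder r_cr = k/h = 0.0482/8.99
r_cr = 5.36 mm; since the bare radius (17 mm) is above r_cr, any added insulation will reduce heat loss.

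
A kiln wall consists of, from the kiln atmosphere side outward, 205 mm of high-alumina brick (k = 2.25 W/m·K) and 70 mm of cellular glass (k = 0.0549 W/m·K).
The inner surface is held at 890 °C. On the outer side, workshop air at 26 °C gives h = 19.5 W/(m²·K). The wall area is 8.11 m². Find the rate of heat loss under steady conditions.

Q ≈ 4940 W

Series thermal resistances:
R_high-alumina brick = L/(kA) = 0.205/(2.25×8.11) = 0.01123 K/W
R_cellular glass = L/(kA) = 0.07/(0.0549×8.11) = 0.1572 K/W
R_outer film = 1/(h_o·A) = 1/(19.5×8.11) = 0.006323 K/W
R_total = 0.1748 K/W
Q = ΔT / R_total = 864 / 0.1748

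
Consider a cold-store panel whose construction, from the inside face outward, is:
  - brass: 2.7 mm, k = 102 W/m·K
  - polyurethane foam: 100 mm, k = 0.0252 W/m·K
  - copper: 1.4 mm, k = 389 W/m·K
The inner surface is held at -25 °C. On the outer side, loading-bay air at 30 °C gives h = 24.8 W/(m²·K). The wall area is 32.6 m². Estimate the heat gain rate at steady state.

Treating each layer as a thermal resistance in series:
R_brass = L/(kA) = 0.0027/(102×32.6) = 8.12×10^-7 K/W
R_polyurethane foam = L/(kA) = 0.1/(0.0252×32.6) = 0.1217 K/W
R_copper = L/(kA) = 0.0014/(389×32.6) = 1.104×10^-7 K/W
R_outer film = 1/(h_o·A) = 1/(24.8×32.6) = 0.001237 K/W
R_total = 0.123 K/W
Q = ΔT / R_total = 55 / 0.123

Q ≈ 447 W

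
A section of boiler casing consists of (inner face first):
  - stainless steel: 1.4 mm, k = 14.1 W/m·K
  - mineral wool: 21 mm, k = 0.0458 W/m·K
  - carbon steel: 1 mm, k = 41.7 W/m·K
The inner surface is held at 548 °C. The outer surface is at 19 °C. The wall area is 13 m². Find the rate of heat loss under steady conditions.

Q ≈ 15000 W

Model the wall as resistances in series:
R_stainless steel = L/(kA) = 0.0014/(14.1×13) = 7.638×10^-6 K/W
R_mineral wool = L/(kA) = 0.021/(0.0458×13) = 0.03527 K/W
R_carbon steel = L/(kA) = 0.001/(41.7×13) = 1.845×10^-6 K/W
R_total = 0.03528 K/W
Q = ΔT / R_total = 529 / 0.03528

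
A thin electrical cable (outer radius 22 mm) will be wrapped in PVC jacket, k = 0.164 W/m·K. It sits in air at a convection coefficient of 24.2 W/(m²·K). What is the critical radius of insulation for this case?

r_cr ≈ 6.78 mm

For a cylinder r_cr = k/h = 0.164/24.2
r_cr = 6.78 mm; since the bare radius (22 mm) is above r_cr, any added insulation will reduce heat loss.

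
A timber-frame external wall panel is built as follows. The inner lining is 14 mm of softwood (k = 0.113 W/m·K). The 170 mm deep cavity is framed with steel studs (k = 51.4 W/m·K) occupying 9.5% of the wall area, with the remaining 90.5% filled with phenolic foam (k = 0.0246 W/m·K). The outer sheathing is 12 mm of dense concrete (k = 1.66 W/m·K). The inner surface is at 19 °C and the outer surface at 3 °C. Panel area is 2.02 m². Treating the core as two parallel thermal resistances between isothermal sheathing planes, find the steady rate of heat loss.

Q ≈ 195 W

Sheathing layers in series; stud and cavity paths in parallel between them.
R_inner = 0.014/(0.113×2.02) = 0.06133 K/W
R_stud  = 0.17/(51.4×0.095×2.02) = 0.01723 K/W
R_cav   = 0.17/(0.0246×0.905×2.02) = 3.78 K/W
1/R_core = 1/R_stud + 1/R_cav → R_core = 0.01716 K/W
R_outer = 0.012/(1.66×2.02) = 0.003579 K/W
R_total = 0.08207 K/W
Q = ΔT/R_total = 16/0.08207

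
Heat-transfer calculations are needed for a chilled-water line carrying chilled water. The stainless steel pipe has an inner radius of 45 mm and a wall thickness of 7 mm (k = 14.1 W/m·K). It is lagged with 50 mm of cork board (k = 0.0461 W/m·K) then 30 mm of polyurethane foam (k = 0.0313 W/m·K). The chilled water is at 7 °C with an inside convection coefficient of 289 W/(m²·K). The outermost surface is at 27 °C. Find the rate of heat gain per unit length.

q′ ≈ 5.48 W/m

Treating each annulus and film as a series resistance:
R_inner film = 1/(h_i·2πr₁L) = 1/(289×2π×0.045×1) = 0.01224 K/W
R_stainless steel pipe wall = ln(52/45)/(2π×14.1×1) = 0.001632 K/W
R_cork board = ln(102/52)/(2π×0.0461×1) = 2.326 K/W
R_polyurethane foam = ln(132/102)/(2π×0.0313×1) = 1.311 K/W
R_total = 3.651 K/W
Q = ΔT/R_total = 20/3.651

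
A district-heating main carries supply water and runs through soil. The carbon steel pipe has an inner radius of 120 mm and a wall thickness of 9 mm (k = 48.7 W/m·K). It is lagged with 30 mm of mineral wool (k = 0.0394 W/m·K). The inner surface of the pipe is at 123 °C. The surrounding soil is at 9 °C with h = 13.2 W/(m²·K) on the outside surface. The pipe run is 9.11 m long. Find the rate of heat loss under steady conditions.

Treating each annulus and film as a series resistance:
R_carbon steel pipe wall = ln(129/120)/(2π×48.7×9.11) = 2.594×10^-5 K/W
R_mineral wool = ln(159/129)/(2π×0.0394×9.11) = 0.09271 K/W
R_outer film = 1/(h_o·2πr_oL) = 1/(13.2×2π×0.159×9.11) = 0.008324 K/W
R_total = 0.1011 K/W
Q = ΔT/R_total = 114/0.1011

Q ≈ 1130 W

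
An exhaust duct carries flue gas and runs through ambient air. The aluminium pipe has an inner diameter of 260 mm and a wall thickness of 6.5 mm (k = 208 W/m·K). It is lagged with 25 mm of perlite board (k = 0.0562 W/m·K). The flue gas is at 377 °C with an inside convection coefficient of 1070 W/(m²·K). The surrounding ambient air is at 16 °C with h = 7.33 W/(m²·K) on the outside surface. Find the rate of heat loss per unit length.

Radial resistances (cylindrical: R_cond = ln(r_o/r_i)/(2πkL), R_conv = 1/(h·2πrL)):
R_inner film = 1/(h_i·2πr₁L) = 1/(1070×2π×0.13×1) = 0.001144 K/W
R_aluminium pipe wall = ln(136.5/130)/(2π×208×1) = 3.733×10^-5 K/W
R_perlite board = ln(161.5/136.5)/(2π×0.0562×1) = 0.4763 K/W
R_outer film = 1/(h_o·2πr_oL) = 1/(7.33×2π×0.1615×1) = 0.1344 K/W
R_total = 0.6119 K/W
Q = ΔT/R_total = 361/0.6119

q′ ≈ 590 W/m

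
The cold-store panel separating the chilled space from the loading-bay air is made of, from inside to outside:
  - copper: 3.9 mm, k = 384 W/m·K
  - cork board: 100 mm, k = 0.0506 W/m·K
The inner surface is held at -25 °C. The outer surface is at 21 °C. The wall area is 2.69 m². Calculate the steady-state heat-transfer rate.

Model the wall as resistances in series:
R_copper = L/(kA) = 0.0039/(384×2.69) = 3.776×10^-6 K/W
R_cork board = L/(kA) = 0.1/(0.0506×2.69) = 0.7347 K/W
R_total = 0.7347 K/W
Q = ΔT / R_total = 46 / 0.7347

Q ≈ 62.6 W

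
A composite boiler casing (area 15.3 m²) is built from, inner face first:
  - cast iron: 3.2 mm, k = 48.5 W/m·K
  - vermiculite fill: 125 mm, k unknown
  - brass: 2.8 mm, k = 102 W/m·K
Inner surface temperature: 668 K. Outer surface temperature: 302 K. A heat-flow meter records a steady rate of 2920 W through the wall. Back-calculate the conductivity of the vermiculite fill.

k ≈ 0.0652 W/(m·K)

Series thermal resistances:
R_cast iron = L/(kA) = 0.0032/(48.5×15.3) = 4.312×10^-6 K/W
R_brass = L/(kA) = 0.0028/(102×15.3) = 1.794×10^-6 K/W
Sum of known resistances R_other = 6.107×10^-6 K/W
Total R = ΔT/Q = 366/2920 = 0.1253 K/W
R_vermiculite fill = R_total − R_other = 0.1253 K/W
k = L/(R·A) = 0.125/(0.1253×15.3)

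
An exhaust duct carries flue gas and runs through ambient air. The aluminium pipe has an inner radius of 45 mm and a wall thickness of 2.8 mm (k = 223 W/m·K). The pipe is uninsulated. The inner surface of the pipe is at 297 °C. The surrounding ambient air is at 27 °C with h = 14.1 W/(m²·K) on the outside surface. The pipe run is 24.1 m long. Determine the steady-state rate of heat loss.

Per-layer cylindrical resistances, series-summed:
R_aluminium pipe wall = ln(47.8/45)/(2π×223×24.1) = 1.788×10^-6 K/W
R_outer film = 1/(h_o·2πr_oL) = 1/(14.1×2π×0.0478×24.1) = 0.009798 K/W
R_total = 0.0098 K/W
Q = ΔT/R_total = 270/0.0098

Q ≈ 27600 W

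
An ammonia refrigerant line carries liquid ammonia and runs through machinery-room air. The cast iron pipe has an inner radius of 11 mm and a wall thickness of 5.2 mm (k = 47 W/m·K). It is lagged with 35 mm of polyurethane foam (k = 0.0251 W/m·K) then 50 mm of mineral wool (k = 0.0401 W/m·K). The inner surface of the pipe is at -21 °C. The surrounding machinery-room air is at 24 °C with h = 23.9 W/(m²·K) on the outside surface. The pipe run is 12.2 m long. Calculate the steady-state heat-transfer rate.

Q ≈ 54.5 W

Per-layer cylindrical resistances, series-summed:
R_cast iron pipe wall = ln(16.2/11)/(2π×47×12.2) = 1.074×10^-4 K/W
R_polyurethane foam = ln(51.2/16.2)/(2π×0.0251×12.2) = 0.5981 K/W
R_mineral wool = ln(101.2/51.2)/(2π×0.0401×12.2) = 0.2217 K/W
R_outer film = 1/(h_o·2πr_oL) = 1/(23.9×2π×0.1012×12.2) = 0.005394 K/W
R_total = 0.8252 K/W
Q = ΔT/R_total = 45/0.8252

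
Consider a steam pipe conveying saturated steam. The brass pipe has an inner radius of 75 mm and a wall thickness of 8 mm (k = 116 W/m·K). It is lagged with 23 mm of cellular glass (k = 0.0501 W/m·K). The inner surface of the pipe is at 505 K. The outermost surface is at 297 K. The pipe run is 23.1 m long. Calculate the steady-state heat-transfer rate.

Per-layer cylindrical resistances, series-summed:
R_brass pipe wall = ln(83/75)/(2π×116×23.1) = 6.02×10^-6 K/W
R_cellular glass = ln(106/83)/(2π×0.0501×23.1) = 0.03364 K/W
R_total = 0.03364 K/W
Q = ΔT/R_total = 208/0.03364

Q ≈ 6180 W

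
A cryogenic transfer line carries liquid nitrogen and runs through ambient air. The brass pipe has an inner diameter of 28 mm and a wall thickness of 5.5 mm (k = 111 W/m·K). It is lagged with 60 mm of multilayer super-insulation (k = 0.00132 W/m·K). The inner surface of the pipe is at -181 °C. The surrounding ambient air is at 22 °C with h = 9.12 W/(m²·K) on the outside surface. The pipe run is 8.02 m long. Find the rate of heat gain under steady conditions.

Cylindrical conduction, so R = ln(r₂/r₁)/(2πkL) per layer, in series:
R_brass pipe wall = ln(19.5/14)/(2π×111×8.02) = 5.924×10^-5 K/W
R_multilayer super-insulation = ln(79.5/19.5)/(2π×0.00132×8.02) = 21.13 K/W
R_outer film = 1/(h_o·2πr_oL) = 1/(9.12×2π×0.0795×8.02) = 0.02737 K/W
R_total = 21.16 K/W
Q = ΔT/R_total = 203/21.16

Q ≈ 9.6 W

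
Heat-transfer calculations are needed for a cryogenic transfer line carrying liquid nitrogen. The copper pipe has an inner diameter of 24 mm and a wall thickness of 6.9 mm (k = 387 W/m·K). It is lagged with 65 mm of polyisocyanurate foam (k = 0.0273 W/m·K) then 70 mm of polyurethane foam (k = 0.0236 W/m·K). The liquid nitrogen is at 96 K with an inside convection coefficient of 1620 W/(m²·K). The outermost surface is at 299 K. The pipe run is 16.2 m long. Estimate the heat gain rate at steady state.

Per-layer cylindrical resistances, series-summed:
R_inner film = 1/(h_i·2πr₁L) = 1/(1620×2π×0.012×16.2) = 5.054×10^-4 K/W
R_copper pipe wall = ln(18.9/12)/(2π×387×16.2) = 1.153×10^-5 K/W
R_polyisocyanurate foam = ln(83.9/18.9)/(2π×0.0273×16.2) = 0.5364 K/W
R_polyurethane foam = ln(153.9/83.9)/(2π×0.0236×16.2) = 0.2526 K/W
R_total = 0.7894 K/W
Q = ΔT/R_total = 203/0.7894

Q ≈ 257 W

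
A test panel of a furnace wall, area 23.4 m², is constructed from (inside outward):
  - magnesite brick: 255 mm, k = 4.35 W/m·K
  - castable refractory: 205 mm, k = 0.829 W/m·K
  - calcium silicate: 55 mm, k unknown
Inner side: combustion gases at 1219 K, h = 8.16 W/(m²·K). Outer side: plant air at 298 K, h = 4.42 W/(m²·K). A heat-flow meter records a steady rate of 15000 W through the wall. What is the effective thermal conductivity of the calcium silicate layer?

k ≈ 0.0703 W/(m·K)

Thermal resistances in series:
R_inner film = 1/(h_i·A) = 1/(8.16×23.4) = 0.005237 K/W
R_magnesite brick = L/(kA) = 0.255/(4.35×23.4) = 0.002505 K/W
R_castable refractory = L/(kA) = 0.205/(0.829×23.4) = 0.01057 K/W
R_outer film = 1/(h_o·A) = 1/(4.42×23.4) = 0.009669 K/W
Sum of known resistances R_other = 0.02798 K/W
Total R = ΔT/Q = 921/15000 = 0.0614 K/W
R_calcium silicate = R_total − R_other = 0.03342 K/W
k = L/(R·A) = 0.055/(0.03342×23.4)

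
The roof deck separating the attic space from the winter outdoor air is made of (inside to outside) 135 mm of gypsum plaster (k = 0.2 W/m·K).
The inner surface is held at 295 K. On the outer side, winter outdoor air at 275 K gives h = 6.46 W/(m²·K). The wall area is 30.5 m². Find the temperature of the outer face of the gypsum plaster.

Model the wall as resistances in series:
R_gypsum plaster = L/(kA) = 0.135/(0.2×30.5) = 0.02213 K/W
R_outer film = 1/(h_o·A) = 1/(6.46×30.5) = 0.005075 K/W
R_total = 0.02721 K/W;  Q = ΔT/R_total = 20/0.02721 = 735.1 W
T_interface = T_inner − Q·ΣR(inner→interface) = 295 − 735×0.02213

T ≈ 279 K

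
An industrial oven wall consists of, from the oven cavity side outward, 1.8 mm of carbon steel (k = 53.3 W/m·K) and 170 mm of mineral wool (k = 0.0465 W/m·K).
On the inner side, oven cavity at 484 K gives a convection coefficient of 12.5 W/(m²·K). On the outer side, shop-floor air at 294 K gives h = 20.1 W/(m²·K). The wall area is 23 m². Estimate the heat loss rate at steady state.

Q ≈ 1150 W

Using the resistance-network approach (series):
R_inner film = 1/(h_i·A) = 1/(12.5×23) = 0.003478 K/W
R_carbon steel = L/(kA) = 0.0018/(53.3×23) = 1.468×10^-6 K/W
R_mineral wool = L/(kA) = 0.17/(0.0465×23) = 0.159 K/W
R_outer film = 1/(h_o·A) = 1/(20.1×23) = 0.002163 K/W
R_total = 0.1646 K/W
Q = ΔT / R_total = 190 / 0.1646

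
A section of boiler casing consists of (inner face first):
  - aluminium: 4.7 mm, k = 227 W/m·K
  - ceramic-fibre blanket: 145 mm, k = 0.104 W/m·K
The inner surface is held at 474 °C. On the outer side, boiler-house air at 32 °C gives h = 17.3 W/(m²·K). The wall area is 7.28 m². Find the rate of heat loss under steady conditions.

Q ≈ 2220 W

Treating each layer as a thermal resistance in series:
R_aluminium = L/(kA) = 0.0047/(227×7.28) = 2.844×10^-6 K/W
R_ceramic-fibre blanket = L/(kA) = 0.145/(0.104×7.28) = 0.1915 K/W
R_outer film = 1/(h_o·A) = 1/(17.3×7.28) = 0.00794 K/W
R_total = 0.1995 K/W
Q = ΔT / R_total = 442 / 0.1995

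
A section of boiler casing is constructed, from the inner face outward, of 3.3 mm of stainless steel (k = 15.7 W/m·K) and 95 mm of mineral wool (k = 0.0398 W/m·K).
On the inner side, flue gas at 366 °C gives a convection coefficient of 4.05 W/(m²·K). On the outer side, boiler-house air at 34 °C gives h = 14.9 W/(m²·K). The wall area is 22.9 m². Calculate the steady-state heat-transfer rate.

Using the resistance-network approach (series):
R_inner film = 1/(h_i·A) = 1/(4.05×22.9) = 0.01078 K/W
R_stainless steel = L/(kA) = 0.0033/(15.7×22.9) = 9.179×10^-6 K/W
R_mineral wool = L/(kA) = 0.095/(0.0398×22.9) = 0.1042 K/W
R_outer film = 1/(h_o·A) = 1/(14.9×22.9) = 0.002931 K/W
R_total = 0.118 K/W
Q = ΔT / R_total = 332 / 0.118

Q ≈ 2810 W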